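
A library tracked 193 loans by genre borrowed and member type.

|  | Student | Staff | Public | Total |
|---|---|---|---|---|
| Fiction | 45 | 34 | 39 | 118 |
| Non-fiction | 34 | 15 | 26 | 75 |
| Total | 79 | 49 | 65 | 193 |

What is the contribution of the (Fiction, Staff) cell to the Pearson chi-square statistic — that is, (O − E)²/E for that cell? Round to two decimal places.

0.55

Row total (Fiction) = 118; column total (Staff) = 49; N = 193.
Expected count E = 118 × 49 / 193 = 29.959.
Contribution = (O − E)²/E = (34 − 29.959)² / 29.959 = 0.55.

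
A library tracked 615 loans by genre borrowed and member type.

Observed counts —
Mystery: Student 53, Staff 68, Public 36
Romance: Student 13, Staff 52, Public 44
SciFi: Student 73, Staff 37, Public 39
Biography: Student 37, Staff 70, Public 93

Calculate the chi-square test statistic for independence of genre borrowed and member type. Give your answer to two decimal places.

Row totals: 157, 109, 149, 200. Column totals: 176, 227, 212. Grand total N = 615.
Expected counts (row total × column total / N):
  Mystery, Student: 157×176/615 = 44.9301
  Mystery, Staff: 157×227/615 = 57.9496
  Mystery, Public: 157×212/615 = 54.1203
  Romance, Student: 109×176/615 = 31.1935
  Romance, Staff: 109×227/615 = 40.2325
  Romance, Public: 109×212/615 = 37.5740
  SciFi, Student: 149×176/615 = 42.6407
  SciFi, Staff: 149×227/615 = 54.9967
  SciFi, Public: 149×212/615 = 51.3626
  Biography, Student: 200×176/615 = 57.2358
  Biography, Staff: 200×227/615 = 73.8211
  Biography, Public: 200×212/615 = 68.9431
Contributions (O − E)²/E:
  (53 − 44.9301)²/44.9301 = 1.4494
  (68 − 57.9496)²/57.9496 = 1.7431
  (36 − 54.1203)²/54.1203 = 6.0670
  (13 − 31.1935)²/31.1935 = 10.6113
  (52 − 40.2325)²/40.2325 = 3.4418
  (44 − 37.5740)²/37.5740 = 1.0990
  (73 − 42.6407)²/42.6407 = 21.6152
  (37 − 54.9967)²/54.9967 = 5.8891
  (39 − 51.3626)²/51.3626 = 2.9756
  (37 − 57.2358)²/57.2358 = 7.1544
  (70 − 73.8211)²/73.8211 = 0.1978
  (93 − 68.9431)²/68.9431 = 8.3944
χ² = 1.4494 + 1.7431 + 6.0670 + 10.6113 + 3.4418 + 1.0990 + 21.6152 + 5.8891 + 2.9756 + 7.1544 + 0.1978 + 8.3944 = 70.64

70.64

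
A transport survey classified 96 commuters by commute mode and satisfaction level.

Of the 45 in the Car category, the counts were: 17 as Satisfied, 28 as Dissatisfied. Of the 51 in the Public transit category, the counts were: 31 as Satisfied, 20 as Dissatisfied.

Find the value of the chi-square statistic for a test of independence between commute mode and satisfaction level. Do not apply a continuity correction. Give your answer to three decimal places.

5.061

Row totals: 45, 51. Column totals: 48, 48. Grand total N = 96.
Expected counts (row total × column total / N):
  Car, Satisfied: 45×48/96 = 22.5000
  Car, Dissatisfied: 45×48/96 = 22.5000
  Public transit, Satisfied: 51×48/96 = 25.5000
  Public transit, Dissatisfied: 51×48/96 = 25.5000
Contributions (O − E)²/E:
  (17 − 22.5000)²/22.5000 = 1.3444
  (28 − 22.5000)²/22.5000 = 1.3444
  (31 − 25.5000)²/25.5000 = 1.1863
  (20 − 25.5000)²/25.5000 = 1.1863
χ² = 1.3444 + 1.3444 + 1.1863 + 1.1863 = 5.061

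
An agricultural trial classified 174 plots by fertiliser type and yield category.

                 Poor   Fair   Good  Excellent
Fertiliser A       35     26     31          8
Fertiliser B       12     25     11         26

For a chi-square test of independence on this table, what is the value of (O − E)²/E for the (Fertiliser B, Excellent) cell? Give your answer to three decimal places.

9.210

Row total (Fertiliser B) = 74; column total (Excellent) = 34; N = 174.
Expected count E = 74 × 34 / 174 = 14.45977.
Contribution = (O − E)²/E = (26 − 14.45977)² / 14.45977 = 9.210.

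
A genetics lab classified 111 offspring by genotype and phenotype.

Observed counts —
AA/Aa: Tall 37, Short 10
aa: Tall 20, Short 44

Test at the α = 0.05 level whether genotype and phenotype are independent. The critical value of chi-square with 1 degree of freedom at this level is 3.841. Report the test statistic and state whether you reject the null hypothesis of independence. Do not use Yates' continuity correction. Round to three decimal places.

Row totals: 47, 64. Column totals: 57, 54. Grand total N = 111.
Expected counts (row total × column total / N):
  AA/Aa, Tall: 47×57/111 = 24.1351
  AA/Aa, Short: 47×54/111 = 22.8649
  aa, Tall: 64×57/111 = 32.8649
  aa, Short: 64×54/111 = 31.1351
Contributions (O − E)²/E:
  (37 − 24.1351)²/24.1351 = 6.8575
  (10 − 22.8649)²/22.8649 = 7.2384
  (20 − 32.8649)²/32.8649 = 5.0359
  (44 − 31.1351)²/31.1351 = 5.3157
χ² = 6.8575 + 7.2384 + 5.0359 + 5.3157 = 24.447
df = (2−1)(2−1) = 1. Since 24.447 > 3.841, reject the null hypothesis of independence at α = 0.05.

24.447; reject H₀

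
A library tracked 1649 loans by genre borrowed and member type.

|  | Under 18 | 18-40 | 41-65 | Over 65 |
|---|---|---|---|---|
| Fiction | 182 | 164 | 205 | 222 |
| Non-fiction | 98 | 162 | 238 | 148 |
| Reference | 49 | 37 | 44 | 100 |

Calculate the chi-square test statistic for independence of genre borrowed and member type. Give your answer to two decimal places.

66.95

Row totals: 773, 646, 230. Column totals: 329, 363, 487, 470. Grand total N = 1649.
Expected counts (row total × column total / N):
  Fiction, Under 18: 773×329/1649 = 154.225
  Fiction, 18-40: 773×363/1649 = 170.163
  Fiction, 41-65: 773×487/1649 = 228.290
  Fiction, Over 65: 773×470/1649 = 220.321
  Non-fiction, Under 18: 646×329/1649 = 128.887
  Non-fiction, 18-40: 646×363/1649 = 142.206
  Non-fiction, 41-65: 646×487/1649 = 190.784
  Non-fiction, Over 65: 646×470/1649 = 184.124
  Reference, Under 18: 230×329/1649 = 45.888
  Reference, 18-40: 230×363/1649 = 50.631
  Reference, 41-65: 230×487/1649 = 67.926
  Reference, Over 65: 230×470/1649 = 65.555
Contributions (O − E)²/E:
  (182 − 154.225)²/154.225 = 5.0021
  (164 − 170.163)²/170.163 = 0.2232
  (205 − 228.290)²/228.290 = 2.3760
  (222 − 220.321)²/220.321 = 0.0128
  (98 − 128.887)²/128.887 = 7.4019
  (162 − 142.206)²/142.206 = 2.7552
  (238 − 190.784)²/190.784 = 11.6852
  (148 − 184.124)²/184.124 = 7.0873
  (49 − 45.888)²/45.888 = 0.2110
  (37 − 50.631)²/50.631 = 3.6698
  (44 − 67.926)²/67.926 = 8.4276
  (100 − 65.555)²/65.555 = 18.0987
χ² = 5.0021 + 0.2232 + 2.3760 + 0.0128 + 7.4019 + 2.7552 + 11.6852 + 7.0873 + 0.2110 + 3.6698 + 8.4276 + 18.0987 = 66.95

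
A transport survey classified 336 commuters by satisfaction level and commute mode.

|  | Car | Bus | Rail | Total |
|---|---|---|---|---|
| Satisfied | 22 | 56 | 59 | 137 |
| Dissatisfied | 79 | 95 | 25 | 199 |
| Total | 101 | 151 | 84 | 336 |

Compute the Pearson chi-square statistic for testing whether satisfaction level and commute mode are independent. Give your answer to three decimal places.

Grand total N = 336.
Expected counts (row total × column total / N):
  Satisfied, Car: 137×101/336 = 41.1815
  Satisfied, Bus: 137×151/336 = 61.5685
  Satisfied, Rail: 137×84/336 = 34.2500
  Dissatisfied, Car: 199×101/336 = 59.8185
  Dissatisfied, Bus: 199×151/336 = 89.4315
  Dissatisfied, Rail: 199×84/336 = 49.7500
Contributions (O − E)²/E:
  (22 − 41.1815)²/41.1815 = 8.9344
  (56 − 61.5685)²/61.5685 = 0.5036
  (59 − 34.2500)²/34.2500 = 17.8850
  (79 − 59.8185)²/59.8185 = 6.1508
  (95 − 89.4315)²/89.4315 = 0.3467
  (25 − 49.7500)²/49.7500 = 12.3128
χ² = 8.9344 + 0.5036 + 17.8850 + 6.1508 + 0.3467 + 12.3128 = 46.133

46.133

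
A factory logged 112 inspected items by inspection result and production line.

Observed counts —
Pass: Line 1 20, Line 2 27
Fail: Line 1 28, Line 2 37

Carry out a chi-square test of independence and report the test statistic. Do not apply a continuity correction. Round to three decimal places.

Row totals: 47, 65. Column totals: 48, 64. Grand total N = 112.
Expected counts (row total × column total / N):
  Pass, Line 1: 47×48/112 = 20.1429
  Pass, Line 2: 47×64/112 = 26.8571
  Fail, Line 1: 65×48/112 = 27.8571
  Fail, Line 2: 65×64/112 = 37.1429
Contributions (O − E)²/E:
  (20 − 20.1429)²/20.1429 = 0.0010
  (27 − 26.8571)²/26.8571 = 0.0008
  (28 − 27.8571)²/27.8571 = 0.0007
  (37 − 37.1429)²/37.1429 = 0.0005
χ² = 0.0010 + 0.0008 + 0.0007 + 0.0005 = 0.003

0.003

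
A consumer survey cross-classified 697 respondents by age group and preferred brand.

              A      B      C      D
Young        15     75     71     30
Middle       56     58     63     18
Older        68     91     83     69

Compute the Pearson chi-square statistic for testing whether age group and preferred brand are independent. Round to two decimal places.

42.74

Row totals: 191, 195, 311. Column totals: 139, 224, 217, 117. Grand total N = 697.
Expected counts (row total × column total / N):
  Young, A: 191×139/697 = 38.090
  Young, B: 191×224/697 = 61.383
  Young, C: 191×217/697 = 59.465
  Young, D: 191×117/697 = 32.062
  Middle, A: 195×139/697 = 38.888
  Middle, B: 195×224/697 = 62.669
  Middle, C: 195×217/697 = 60.710
  Middle, D: 195×117/697 = 32.733
  Older, A: 311×139/697 = 62.022
  Older, B: 311×224/697 = 99.948
  Older, C: 311×217/697 = 96.825
  Older, D: 311×117/697 = 52.205
Contributions (O − E)²/E:
  (15 − 38.090)²/38.090 = 13.9971
  (75 − 61.383)²/61.383 = 3.0207
  (71 − 59.465)²/59.465 = 2.2376
  (30 − 32.062)²/32.062 = 0.1326
  (56 − 38.888)²/38.888 = 7.5298
  (58 − 62.669)²/62.669 = 0.3479
  (63 − 60.710)²/60.710 = 0.0864
  (18 − 32.733)²/32.733 = 6.6313
  (68 − 62.022)²/62.022 = 0.5762
  (91 − 99.948)²/99.948 = 0.8011
  (83 − 96.825)²/96.825 = 1.9740
  (69 − 52.205)²/52.205 = 5.4032
χ² = 13.9971 + 3.0207 + 2.2376 + 0.1326 + 7.5298 + 0.3479 + 0.0864 + 6.6313 + 0.5762 + 0.8011 + 1.9740 + 5.4032 = 42.74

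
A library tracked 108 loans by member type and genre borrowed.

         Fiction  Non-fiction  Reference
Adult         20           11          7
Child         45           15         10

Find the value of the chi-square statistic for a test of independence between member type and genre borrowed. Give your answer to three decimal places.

1.402

Row totals: 38, 70. Column totals: 65, 26, 17. Grand total N = 108.
Expected counts (row total × column total / N):
  Adult, Fiction: 38×65/108 = 22.8704
  Adult, Non-fiction: 38×26/108 = 9.1481
  Adult, Reference: 38×17/108 = 5.9815
  Child, Fiction: 70×65/108 = 42.1296
  Child, Non-fiction: 70×26/108 = 16.8519
  Child, Reference: 70×17/108 = 11.0185
Contributions (O − E)²/E:
  (20 − 22.8704)²/22.8704 = 0.3603
  (11 − 9.1481)²/9.1481 = 0.3749
  (7 − 5.9815)²/5.9815 = 0.1734
  (45 − 42.1296)²/42.1296 = 0.1956
  (15 − 16.8519)²/16.8519 = 0.2035
  (10 − 11.0185)²/11.0185 = 0.0941
χ² = 0.3603 + 0.3749 + 0.1734 + 0.1956 + 0.2035 + 0.0941 = 1.402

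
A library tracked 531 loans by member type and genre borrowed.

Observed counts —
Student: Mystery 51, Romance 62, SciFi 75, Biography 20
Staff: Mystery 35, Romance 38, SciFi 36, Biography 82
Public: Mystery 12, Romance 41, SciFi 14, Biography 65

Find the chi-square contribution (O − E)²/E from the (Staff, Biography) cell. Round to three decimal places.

Row total (Staff) = 191; column total (Biography) = 167; N = 531.
Expected count E = 191 × 167 / 531 = 60.0697.
Contribution = (O − E)²/E = (82 − 60.0697)² / 60.0697 = 8.006.

8.006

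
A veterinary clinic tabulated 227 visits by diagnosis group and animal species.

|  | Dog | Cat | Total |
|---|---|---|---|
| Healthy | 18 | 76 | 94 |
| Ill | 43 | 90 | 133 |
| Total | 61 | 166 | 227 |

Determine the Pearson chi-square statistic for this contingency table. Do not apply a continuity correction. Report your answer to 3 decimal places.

Grand total N = 227.
Expected counts (row total × column total / N):
  Healthy, Dog: 94×61/227 = 25.2599
  Healthy, Cat: 94×166/227 = 68.7401
  Ill, Dog: 133×61/227 = 35.7401
  Ill, Cat: 133×166/227 = 97.2599
Contributions (O − E)²/E:
  (18 − 25.2599)²/25.2599 = 2.0866
  (76 − 68.7401)²/68.7401 = 0.7667
  (43 − 35.7401)²/35.7401 = 1.4747
  (90 − 97.2599)²/97.2599 = 0.5419
χ² = 2.0866 + 0.7667 + 1.4747 + 0.5419 = 4.870

4.870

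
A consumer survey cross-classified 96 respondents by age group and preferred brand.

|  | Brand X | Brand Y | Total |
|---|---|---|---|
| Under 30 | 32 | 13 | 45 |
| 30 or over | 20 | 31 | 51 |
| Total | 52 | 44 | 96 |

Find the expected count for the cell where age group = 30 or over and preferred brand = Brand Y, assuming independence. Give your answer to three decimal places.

23.375

Row total (30 or over) = 51; column total (Brand Y) = 44; grand total N = 96.
Expected count = (row total × column total) / N = 51 × 44 / 96 = 23.375.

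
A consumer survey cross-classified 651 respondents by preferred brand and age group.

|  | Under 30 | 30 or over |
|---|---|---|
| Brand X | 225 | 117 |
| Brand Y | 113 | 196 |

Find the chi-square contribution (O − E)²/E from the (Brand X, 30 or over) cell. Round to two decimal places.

13.68

Row total (Brand X) = 342; column total (30 or over) = 313; N = 651.
Expected count E = 342 × 313 / 651 = 164.433.
Contribution = (O − E)²/E = (117 − 164.433)² / 164.433 = 13.68.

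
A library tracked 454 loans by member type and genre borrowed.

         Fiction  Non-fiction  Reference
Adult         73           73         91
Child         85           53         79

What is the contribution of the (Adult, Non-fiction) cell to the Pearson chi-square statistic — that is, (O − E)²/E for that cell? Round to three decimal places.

Row total (Adult) = 237; column total (Non-fiction) = 126; N = 454.
Expected count E = 237 × 126 / 454 = 65.7753.
Contribution = (O − E)²/E = (73 − 65.7753)² / 65.7753 = 0.794.

0.794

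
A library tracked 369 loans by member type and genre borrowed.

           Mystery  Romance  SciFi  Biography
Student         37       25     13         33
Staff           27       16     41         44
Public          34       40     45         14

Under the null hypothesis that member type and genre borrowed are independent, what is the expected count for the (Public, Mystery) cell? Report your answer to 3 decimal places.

35.322

Row total (Public) = 133; column total (Mystery) = 98; grand total N = 369.
Expected count = (row total × column total) / N = 133 × 98 / 369 = 35.322.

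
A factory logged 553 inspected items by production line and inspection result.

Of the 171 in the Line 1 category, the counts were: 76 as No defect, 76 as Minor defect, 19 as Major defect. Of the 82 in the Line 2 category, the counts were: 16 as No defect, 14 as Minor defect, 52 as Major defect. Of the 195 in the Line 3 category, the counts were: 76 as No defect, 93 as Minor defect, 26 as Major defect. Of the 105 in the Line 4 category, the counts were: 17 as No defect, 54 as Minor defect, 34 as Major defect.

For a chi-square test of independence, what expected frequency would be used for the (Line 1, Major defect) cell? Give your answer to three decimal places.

Row total (Line 1) = 171; column total (Major defect) = 131; grand total N = 553.
Expected count = (row total × column total) / N = 171 × 131 / 553 = 40.508.

40.508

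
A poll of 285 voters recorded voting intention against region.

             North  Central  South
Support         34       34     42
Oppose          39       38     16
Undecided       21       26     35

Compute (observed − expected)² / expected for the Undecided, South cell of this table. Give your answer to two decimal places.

2.54

Row total (Undecided) = 82; column total (South) = 93; N = 285.
Expected count E = 82 × 93 / 285 = 26.758.
Contribution = (O − E)²/E = (35 − 26.758)² / 26.758 = 2.54.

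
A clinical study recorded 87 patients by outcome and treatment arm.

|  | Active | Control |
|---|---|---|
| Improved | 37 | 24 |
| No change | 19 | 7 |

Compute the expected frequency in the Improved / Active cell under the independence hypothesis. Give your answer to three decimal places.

Row total (Improved) = 61; column total (Active) = 56; grand total N = 87.
Expected count = (row total × column total) / N = 61 × 56 / 87 = 39.264.

39.264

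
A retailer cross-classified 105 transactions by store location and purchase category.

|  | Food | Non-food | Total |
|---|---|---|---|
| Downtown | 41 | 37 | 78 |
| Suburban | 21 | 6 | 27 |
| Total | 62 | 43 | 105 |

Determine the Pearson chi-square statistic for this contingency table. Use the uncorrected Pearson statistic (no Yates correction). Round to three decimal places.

5.273

Grand total N = 105.
Expected counts (row total × column total / N):
  Downtown, Food: 78×62/105 = 46.0571
  Downtown, Non-food: 78×43/105 = 31.9429
  Suburban, Food: 27×62/105 = 15.9429
  Suburban, Non-food: 27×43/105 = 11.0571
Contributions (O − E)²/E:
  (41 − 46.0571)²/46.0571 = 0.5553
  (37 − 31.9429)²/31.9429 = 0.8006
  (21 − 15.9429)²/15.9429 = 1.6041
  (6 − 11.0571)²/11.0571 = 2.3129
χ² = 0.5553 + 0.8006 + 1.6041 + 2.3129 = 5.273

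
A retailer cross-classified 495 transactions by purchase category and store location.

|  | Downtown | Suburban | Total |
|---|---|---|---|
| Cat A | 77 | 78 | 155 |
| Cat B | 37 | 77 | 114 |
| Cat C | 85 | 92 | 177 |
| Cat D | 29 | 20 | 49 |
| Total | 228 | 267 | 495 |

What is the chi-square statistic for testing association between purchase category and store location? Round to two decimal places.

Grand total N = 495.
Expected counts (row total × column total / N):
  Cat A, Downtown: 155×228/495 = 71.394
  Cat A, Suburban: 155×267/495 = 83.606
  Cat B, Downtown: 114×228/495 = 52.509
  Cat B, Suburban: 114×267/495 = 61.491
  Cat C, Downtown: 177×228/495 = 81.527
  Cat C, Suburban: 177×267/495 = 95.473
  Cat D, Downtown: 49×228/495 = 22.570
  Cat D, Suburban: 49×267/495 = 26.430
Contributions (O − E)²/E:
  (77 − 71.394)²/71.394 = 0.4402
  (78 − 83.606)²/83.606 = 0.3759
  (37 − 52.509)²/52.509 = 4.5807
  (77 − 61.491)²/61.491 = 3.9116
  (85 − 81.527)²/81.527 = 0.1479
  (92 − 95.473)²/95.473 = 0.1263
  (29 − 22.570)²/22.570 = 1.8319
  (20 − 26.430)²/26.430 = 1.5643
χ² = 0.4402 + 0.3759 + 4.5807 + 3.9116 + 0.1479 + 0.1263 + 1.8319 + 1.5643 = 12.98

12.98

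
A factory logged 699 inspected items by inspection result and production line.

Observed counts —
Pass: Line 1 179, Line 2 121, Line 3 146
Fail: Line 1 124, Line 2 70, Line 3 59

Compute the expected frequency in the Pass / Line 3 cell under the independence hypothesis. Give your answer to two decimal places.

Row total (Pass) = 446; column total (Line 3) = 205; grand total N = 699.
Expected count = (row total × column total) / N = 446 × 205 / 699 = 130.80.

130.80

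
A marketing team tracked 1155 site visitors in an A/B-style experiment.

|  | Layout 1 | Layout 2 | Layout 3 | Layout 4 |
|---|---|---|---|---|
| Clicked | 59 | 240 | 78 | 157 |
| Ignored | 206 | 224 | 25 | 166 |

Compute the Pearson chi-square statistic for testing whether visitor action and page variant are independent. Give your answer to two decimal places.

Row totals: 534, 621. Column totals: 265, 464, 103, 323. Grand total N = 1155.
Expected counts (row total × column total / N):
  Clicked, Layout 1: 534×265/1155 = 122.5195
  Clicked, Layout 2: 534×464/1155 = 214.5247
  Clicked, Layout 3: 534×103/1155 = 47.6208
  Clicked, Layout 4: 534×323/1155 = 149.3351
  Ignored, Layout 1: 621×265/1155 = 142.4805
  Ignored, Layout 2: 621×464/1155 = 249.4753
  Ignored, Layout 3: 621×103/1155 = 55.3792
  Ignored, Layout 4: 621×323/1155 = 173.6649
Contributions (O − E)²/E:
  (59 − 122.5195)²/122.5195 = 32.9313
  (240 − 214.5247)²/214.5247 = 3.0253
  (78 − 47.6208)²/47.6208 = 19.3801
  (157 − 149.3351)²/149.3351 = 0.3934
  (206 − 142.4805)²/142.4805 = 28.3177
  (224 − 249.4753)²/249.4753 = 2.6014
  (25 − 55.3792)²/55.3792 = 16.6650
  (166 − 173.6649)²/173.6649 = 0.3383
χ² = 32.9313 + 3.0253 + 19.3801 + 0.3934 + 28.3177 + 2.6014 + 16.6650 + 0.3383 = 103.65

103.65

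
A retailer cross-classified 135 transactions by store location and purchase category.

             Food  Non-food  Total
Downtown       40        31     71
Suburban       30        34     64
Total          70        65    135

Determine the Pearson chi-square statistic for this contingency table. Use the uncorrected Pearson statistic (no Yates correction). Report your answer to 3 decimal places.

Grand total N = 135.
Expected counts (row total × column total / N):
  Downtown, Food: 71×70/135 = 36.8148
  Downtown, Non-food: 71×65/135 = 34.1852
  Suburban, Food: 64×70/135 = 33.1852
  Suburban, Non-food: 64×65/135 = 30.8148
Contributions (O − E)²/E:
  (40 − 36.8148)²/36.8148 = 0.2756
  (31 − 34.1852)²/34.1852 = 0.2968
  (30 − 33.1852)²/33.1852 = 0.3057
  (34 − 30.8148)²/30.8148 = 0.3292
χ² = 0.2756 + 0.2968 + 0.3057 + 0.3292 = 1.207

1.207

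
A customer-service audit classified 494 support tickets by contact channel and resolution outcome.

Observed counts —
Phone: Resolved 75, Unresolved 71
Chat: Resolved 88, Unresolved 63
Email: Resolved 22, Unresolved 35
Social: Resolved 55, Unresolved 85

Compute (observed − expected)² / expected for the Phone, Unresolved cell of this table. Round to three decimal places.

Row total (Phone) = 146; column total (Unresolved) = 254; N = 494.
Expected count E = 146 × 254 / 494 = 75.0688.
Contribution = (O − E)²/E = (71 − 75.0688)² / 75.0688 = 0.221.

0.221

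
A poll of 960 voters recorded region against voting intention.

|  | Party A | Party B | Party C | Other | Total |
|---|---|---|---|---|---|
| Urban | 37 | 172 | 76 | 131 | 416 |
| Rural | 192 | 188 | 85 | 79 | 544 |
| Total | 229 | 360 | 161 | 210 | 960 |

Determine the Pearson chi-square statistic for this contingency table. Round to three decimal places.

Grand total N = 960.
Expected counts (row total × column total / N):
  Urban, Party A: 416×229/960 = 99.2333
  Urban, Party B: 416×360/960 = 156.0000
  Urban, Party C: 416×161/960 = 69.7667
  Urban, Other: 416×210/960 = 91.0000
  Rural, Party A: 544×229/960 = 129.7667
  Rural, Party B: 544×360/960 = 204.0000
  Rural, Party C: 544×161/960 = 91.2333
  Rural, Other: 544×210/960 = 119.0000
Contributions (O − E)²/E:
  (37 − 99.2333)²/99.2333 = 39.0291
  (172 − 156.0000)²/156.0000 = 1.6410
  (76 − 69.7667)²/69.7667 = 0.5569
  (131 − 91.0000)²/91.0000 = 17.5824
  (192 − 129.7667)²/129.7667 = 29.8457
  (188 − 204.0000)²/204.0000 = 1.2549
  (85 − 91.2333)²/91.2333 = 0.4259
  (79 − 119.0000)²/119.0000 = 13.4454
χ² = 39.0291 + 1.6410 + 0.5569 + 17.5824 + 29.8457 + 1.2549 + 0.4259 + 13.4454 = 103.781

103.781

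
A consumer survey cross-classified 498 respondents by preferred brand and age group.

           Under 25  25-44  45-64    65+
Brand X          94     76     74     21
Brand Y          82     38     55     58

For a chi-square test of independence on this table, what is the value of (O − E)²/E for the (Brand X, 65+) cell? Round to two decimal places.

10.53

Row total (Brand X) = 265; column total (65+) = 79; N = 498.
Expected count E = 265 × 79 / 498 = 42.038.
Contribution = (O − E)²/E = (21 − 42.038)² / 42.038 = 10.53.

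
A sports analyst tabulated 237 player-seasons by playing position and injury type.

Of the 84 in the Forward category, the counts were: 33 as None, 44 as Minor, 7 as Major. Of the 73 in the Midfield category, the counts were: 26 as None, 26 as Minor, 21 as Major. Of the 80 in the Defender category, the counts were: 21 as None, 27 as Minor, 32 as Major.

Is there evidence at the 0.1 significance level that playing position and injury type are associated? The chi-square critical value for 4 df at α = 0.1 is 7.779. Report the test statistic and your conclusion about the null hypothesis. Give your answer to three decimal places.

Row totals: 84, 73, 80. Column totals: 80, 97, 60. Grand total N = 237.
Expected counts (row total × column total / N):
  Forward, None: 84×80/237 = 28.3544
  Forward, Minor: 84×97/237 = 34.3797
  Forward, Major: 84×60/237 = 21.2658
  Midfield, None: 73×80/237 = 24.6414
  Midfield, Minor: 73×97/237 = 29.8776
  Midfield, Major: 73×60/237 = 18.4810
  Defender, None: 80×80/237 = 27.0042
  Defender, Minor: 80×97/237 = 32.7426
  Defender, Major: 80×60/237 = 20.2532
Contributions (O − E)²/E:
  (33 − 28.3544)²/28.3544 = 0.7611
  (44 − 34.3797)²/34.3797 = 2.6920
  (7 − 21.2658)²/21.2658 = 9.5700
  (26 − 24.6414)²/24.6414 = 0.0749
  (26 − 29.8776)²/29.8776 = 0.5032
  (21 − 18.4810)²/18.4810 = 0.3433
  (21 − 27.0042)²/27.0042 = 1.3350
  (27 − 32.7426)²/32.7426 = 1.0072
  (32 − 20.2532)²/20.2532 = 6.8131
χ² = 0.7611 + 2.6920 + 9.5700 + 0.0749 + 0.5032 + 0.3433 + 1.3350 + 1.0072 + 6.8131 = 23.100
df = (3−1)(3−1) = 4. Since 23.100 > 7.779, reject the null hypothesis of independence at α = 0.1.

23.100; reject H₀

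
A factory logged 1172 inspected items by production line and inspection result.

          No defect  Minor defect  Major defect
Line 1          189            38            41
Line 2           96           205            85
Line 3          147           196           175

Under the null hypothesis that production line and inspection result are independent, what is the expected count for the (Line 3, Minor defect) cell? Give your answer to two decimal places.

194.03

Row total (Line 3) = 518; column total (Minor defect) = 439; grand total N = 1172.
Expected count = (row total × column total) / N = 518 × 439 / 1172 = 194.03.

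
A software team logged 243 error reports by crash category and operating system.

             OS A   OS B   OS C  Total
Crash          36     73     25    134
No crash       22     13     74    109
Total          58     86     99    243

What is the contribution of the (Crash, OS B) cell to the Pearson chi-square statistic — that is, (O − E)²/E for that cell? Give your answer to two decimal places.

Row total (Crash) = 134; column total (OS B) = 86; N = 243.
Expected count E = 134 × 86 / 243 = 47.424.
Contribution = (O − E)²/E = (73 − 47.424)² / 47.424 = 13.79.

13.79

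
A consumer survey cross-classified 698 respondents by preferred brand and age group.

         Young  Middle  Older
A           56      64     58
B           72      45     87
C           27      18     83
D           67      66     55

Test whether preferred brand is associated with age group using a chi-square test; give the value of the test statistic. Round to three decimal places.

52.901

Row totals: 178, 204, 128, 188. Column totals: 222, 193, 283. Grand total N = 698.
Expected counts (row total × column total / N):
  A, Young: 178×222/698 = 56.6132
  A, Middle: 178×193/698 = 49.2178
  A, Older: 178×283/698 = 72.1691
  B, Young: 204×222/698 = 64.8825
  B, Middle: 204×193/698 = 56.4069
  B, Older: 204×283/698 = 82.7106
  C, Young: 128×222/698 = 40.7106
  C, Middle: 128×193/698 = 35.3926
  C, Older: 128×283/698 = 51.8968
  D, Young: 188×222/698 = 59.7937
  D, Middle: 188×193/698 = 51.9828
  D, Older: 188×283/698 = 76.2235
Contributions (O − E)²/E:
  (56 − 56.6132)²/56.6132 = 0.0066
  (64 − 49.2178)²/49.2178 = 4.4397
  (58 − 72.1691)²/72.1691 = 2.7818
  (72 − 64.8825)²/64.8825 = 0.7808
  (45 − 56.4069)²/56.4069 = 2.3068
  (87 − 82.7106)²/82.7106 = 0.2224
  (27 − 40.7106)²/40.7106 = 4.6175
  (18 − 35.3926)²/35.3926 = 8.5471
  (83 − 51.8968)²/51.8968 = 18.6410
  (67 − 59.7937)²/59.7937 = 0.8685
  (66 − 51.9828)²/51.9828 = 3.7797
  (55 − 76.2235)²/76.2235 = 5.9094
χ² = 0.0066 + 4.4397 + 2.7818 + 0.7808 + 2.3068 + 0.2224 + 4.6175 + 8.5471 + 18.6410 + 0.8685 + 3.7797 + 5.9094 = 52.901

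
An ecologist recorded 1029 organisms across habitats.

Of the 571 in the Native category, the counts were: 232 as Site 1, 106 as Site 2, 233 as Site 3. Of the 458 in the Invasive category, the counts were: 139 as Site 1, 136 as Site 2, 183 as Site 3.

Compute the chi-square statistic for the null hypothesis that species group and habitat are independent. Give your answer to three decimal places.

20.884

Row totals: 571, 458. Column totals: 371, 242, 416. Grand total N = 1029.
Expected counts (row total × column total / N):
  Native, Site 1: 571×371/1029 = 205.8707
  Native, Site 2: 571×242/1029 = 134.2877
  Native, Site 3: 571×416/1029 = 230.8416
  Invasive, Site 1: 458×371/1029 = 165.1293
  Invasive, Site 2: 458×242/1029 = 107.7123
  Invasive, Site 3: 458×416/1029 = 185.1584
Contributions (O − E)²/E:
  (232 − 205.8707)²/205.8707 = 3.3164
  (106 − 134.2877)²/134.2877 = 5.9588
  (233 − 230.8416)²/230.8416 = 0.0202
  (139 − 165.1293)²/165.1293 = 4.1346
  (136 − 107.7123)²/107.7123 = 7.4290
  (183 − 185.1584)²/185.1584 = 0.0252
χ² = 3.3164 + 5.9588 + 0.0202 + 4.1346 + 7.4290 + 0.0252 = 20.884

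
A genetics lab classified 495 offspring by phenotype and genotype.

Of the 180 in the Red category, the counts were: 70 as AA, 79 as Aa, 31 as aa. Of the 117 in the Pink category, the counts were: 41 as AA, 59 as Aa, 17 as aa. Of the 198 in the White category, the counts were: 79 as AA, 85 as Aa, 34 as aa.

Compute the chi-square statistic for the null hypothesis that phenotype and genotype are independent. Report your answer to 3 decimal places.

Row totals: 180, 117, 198. Column totals: 190, 223, 82. Grand total N = 495.
Expected counts (row total × column total / N):
  Red, AA: 180×190/495 = 69.0909
  Red, Aa: 180×223/495 = 81.0909
  Red, aa: 180×82/495 = 29.8182
  Pink, AA: 117×190/495 = 44.9091
  Pink, Aa: 117×223/495 = 52.7091
  Pink, aa: 117×82/495 = 19.3818
  White, AA: 198×190/495 = 76.0000
  White, Aa: 198×223/495 = 89.2000
  White, aa: 198×82/495 = 32.8000
Contributions (O − E)²/E:
  (70 − 69.0909)²/69.0909 = 0.0120
  (79 − 81.0909)²/81.0909 = 0.0539
  (31 − 29.8182)²/29.8182 = 0.0468
  (41 − 44.9091)²/44.9091 = 0.3403
  (59 − 52.7091)²/52.7091 = 0.7508
  (17 − 19.3818)²/19.3818 = 0.2927
  (79 − 76.0000)²/76.0000 = 0.1184
  (85 − 89.2000)²/89.2000 = 0.1978
  (34 − 32.8000)²/32.8000 = 0.0439
χ² = 0.0120 + 0.0539 + 0.0468 + 0.3403 + 0.7508 + 0.2927 + 0.1184 + 0.1978 + 0.0439 = 1.857

1.857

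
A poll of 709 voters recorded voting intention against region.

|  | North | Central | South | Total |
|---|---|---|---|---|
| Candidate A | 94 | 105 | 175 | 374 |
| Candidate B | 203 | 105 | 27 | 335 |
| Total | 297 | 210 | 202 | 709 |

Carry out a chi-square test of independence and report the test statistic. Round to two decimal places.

146.74

Grand total N = 709.
Expected counts (row total × column total / N):
  Candidate A, North: 374×297/709 = 156.669
  Candidate A, Central: 374×210/709 = 110.776
  Candidate A, South: 374×202/709 = 106.556
  Candidate B, North: 335×297/709 = 140.331
  Candidate B, Central: 335×210/709 = 99.224
  Candidate B, South: 335×202/709 = 95.444
Contributions (O − E)²/E:
  (94 − 156.669)²/156.669 = 25.0682
  (105 − 110.776)²/110.776 = 0.3012
  (175 − 106.556)²/106.556 = 43.9636
  (203 − 140.331)²/140.331 = 27.9867
  (105 − 99.224)²/99.224 = 0.3362
  (27 − 95.444)²/95.444 = 49.0820
χ² = 25.0682 + 0.3012 + 43.9636 + 27.9867 + 0.3362 + 49.0820 = 146.74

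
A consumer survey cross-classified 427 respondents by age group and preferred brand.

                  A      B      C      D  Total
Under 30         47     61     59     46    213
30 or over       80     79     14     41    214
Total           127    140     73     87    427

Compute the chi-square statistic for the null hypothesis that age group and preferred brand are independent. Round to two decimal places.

38.91

Grand total N = 427.
Expected counts (row total × column total / N):
  Under 30, A: 213×127/427 = 63.351
  Under 30, B: 213×140/427 = 69.836
  Under 30, C: 213×73/427 = 36.415
  Under 30, D: 213×87/427 = 43.398
  30 or over, A: 214×127/427 = 63.649
  30 or over, B: 214×140/427 = 70.164
  30 or over, C: 214×73/427 = 36.585
  30 or over, D: 214×87/427 = 43.602
Contributions (O − E)²/E:
  (47 − 63.351)²/63.351 = 4.2202
  (61 − 69.836)²/69.836 = 1.1180
  (59 − 36.415)²/36.415 = 14.0075
  (46 − 43.398)²/43.398 = 0.1560
  (80 − 63.649)²/63.649 = 4.2005
  (79 − 70.164)²/70.164 = 1.1127
  (14 − 36.585)²/36.585 = 13.9424
  (41 − 43.602)²/43.602 = 0.1553
χ² = 4.2202 + 1.1180 + 14.0075 + 0.1560 + 4.2005 + 1.1127 + 13.9424 + 0.1553 = 38.91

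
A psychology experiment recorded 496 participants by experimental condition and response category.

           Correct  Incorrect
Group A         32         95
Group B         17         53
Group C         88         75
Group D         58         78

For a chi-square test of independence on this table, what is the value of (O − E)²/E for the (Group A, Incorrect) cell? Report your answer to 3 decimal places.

Row total (Group A) = 127; column total (Incorrect) = 301; N = 496.
Expected count E = 127 × 301 / 496 = 77.0706.
Contribution = (O − E)²/E = (95 − 77.0706)² / 77.0706 = 4.171.

4.171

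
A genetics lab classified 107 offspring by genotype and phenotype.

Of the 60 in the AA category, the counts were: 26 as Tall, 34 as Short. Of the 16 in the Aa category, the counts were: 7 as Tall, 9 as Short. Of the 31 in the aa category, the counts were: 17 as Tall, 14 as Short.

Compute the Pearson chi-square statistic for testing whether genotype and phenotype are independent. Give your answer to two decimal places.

1.15

Row totals: 60, 16, 31. Column totals: 50, 57. Grand total N = 107.
Expected counts (row total × column total / N):
  AA, Tall: 60×50/107 = 28.037
  AA, Short: 60×57/107 = 31.963
  Aa, Tall: 16×50/107 = 7.477
  Aa, Short: 16×57/107 = 8.523
  aa, Tall: 31×50/107 = 14.486
  aa, Short: 31×57/107 = 16.514
Contributions (O − E)²/E:
  (26 − 28.037)²/28.037 = 0.1480
  (34 − 31.963)²/31.963 = 0.1298
  (7 − 7.477)²/7.477 = 0.0304
  (9 − 8.523)²/8.523 = 0.0267
  (17 − 14.486)²/14.486 = 0.4363
  (14 − 16.514)²/16.514 = 0.3827
χ² = 0.1480 + 0.1298 + 0.0304 + 0.0267 + 0.4363 + 0.3827 = 1.15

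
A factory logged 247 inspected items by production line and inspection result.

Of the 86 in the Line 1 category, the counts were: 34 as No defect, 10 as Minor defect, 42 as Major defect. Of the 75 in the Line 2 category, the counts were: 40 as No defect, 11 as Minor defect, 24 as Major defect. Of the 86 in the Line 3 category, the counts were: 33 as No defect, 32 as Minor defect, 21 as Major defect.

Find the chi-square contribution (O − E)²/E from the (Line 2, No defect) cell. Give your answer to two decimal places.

1.74

Row total (Line 2) = 75; column total (No defect) = 107; N = 247.
Expected count E = 75 × 107 / 247 = 32.4899.
Contribution = (O − E)²/E = (40 − 32.4899)² / 32.4899 = 1.74.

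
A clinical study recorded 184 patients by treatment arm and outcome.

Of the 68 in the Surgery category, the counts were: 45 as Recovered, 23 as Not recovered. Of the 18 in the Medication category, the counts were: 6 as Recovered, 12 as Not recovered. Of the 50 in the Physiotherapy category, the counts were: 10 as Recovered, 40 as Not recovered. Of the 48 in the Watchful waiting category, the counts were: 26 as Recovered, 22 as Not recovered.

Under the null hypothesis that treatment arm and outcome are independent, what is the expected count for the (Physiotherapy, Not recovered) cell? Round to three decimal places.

26.359

Row total (Physiotherapy) = 50; column total (Not recovered) = 97; grand total N = 184.
Expected count = (row total × column total) / N = 50 × 97 / 184 = 26.359.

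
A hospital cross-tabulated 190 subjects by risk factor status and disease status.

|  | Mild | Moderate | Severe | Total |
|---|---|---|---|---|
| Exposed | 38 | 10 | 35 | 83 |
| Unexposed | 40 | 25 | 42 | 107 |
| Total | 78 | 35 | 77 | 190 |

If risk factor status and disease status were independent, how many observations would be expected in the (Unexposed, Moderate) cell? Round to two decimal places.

Row total (Unexposed) = 107; column total (Moderate) = 35; grand total N = 190.
Expected count = (row total × column total) / N = 107 × 35 / 190 = 19.71.

19.71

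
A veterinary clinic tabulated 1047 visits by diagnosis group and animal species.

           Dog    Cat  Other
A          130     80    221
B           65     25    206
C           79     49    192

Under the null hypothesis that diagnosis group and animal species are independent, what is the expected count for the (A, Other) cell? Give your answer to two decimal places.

Row total (A) = 431; column total (Other) = 619; grand total N = 1047.
Expected count = (row total × column total) / N = 431 × 619 / 1047 = 254.81.

254.81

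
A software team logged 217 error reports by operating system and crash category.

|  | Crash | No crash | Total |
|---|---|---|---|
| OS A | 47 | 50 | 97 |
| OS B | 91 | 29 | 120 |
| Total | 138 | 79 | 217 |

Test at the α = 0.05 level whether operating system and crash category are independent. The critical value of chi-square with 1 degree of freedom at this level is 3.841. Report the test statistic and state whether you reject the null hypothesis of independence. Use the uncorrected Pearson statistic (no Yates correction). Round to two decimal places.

Grand total N = 217.
Expected counts (row total × column total / N):
  OS A, Crash: 97×138/217 = 61.687
  OS A, No crash: 97×79/217 = 35.313
  OS B, Crash: 120×138/217 = 76.313
  OS B, No crash: 120×79/217 = 43.687
Contributions (O − E)²/E:
  (47 − 61.687)²/61.687 = 3.4968
  (50 − 35.313)²/35.313 = 6.1085
  (91 − 76.313)²/76.313 = 2.8266
  (29 − 43.687)²/43.687 = 4.9376
χ² = 3.4968 + 6.1085 + 2.8266 + 4.9376 = 17.37
df = (2−1)(2−1) = 1. Since 17.37 > 3.841, reject the null hypothesis of independence at α = 0.05.

17.37; reject H₀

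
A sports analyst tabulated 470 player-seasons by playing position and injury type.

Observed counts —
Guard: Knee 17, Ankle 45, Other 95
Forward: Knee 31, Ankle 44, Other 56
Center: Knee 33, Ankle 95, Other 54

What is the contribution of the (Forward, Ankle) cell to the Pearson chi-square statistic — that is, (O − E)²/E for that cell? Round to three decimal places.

1.035

Row total (Forward) = 131; column total (Ankle) = 184; N = 470.
Expected count E = 131 × 184 / 470 = 51.28511.
Contribution = (O − E)²/E = (44 − 51.28511)² / 51.28511 = 1.035.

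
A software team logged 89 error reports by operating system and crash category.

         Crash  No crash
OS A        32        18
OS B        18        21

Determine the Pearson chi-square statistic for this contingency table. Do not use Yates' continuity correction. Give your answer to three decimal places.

2.835

Row totals: 50, 39. Column totals: 50, 39. Grand total N = 89.
Expected counts (row total × column total / N):
  OS A, Crash: 50×50/89 = 28.0899
  OS A, No crash: 50×39/89 = 21.9101
  OS B, Crash: 39×50/89 = 21.9101
  OS B, No crash: 39×39/89 = 17.0899
Contributions (O − E)²/E:
  (32 − 28.0899)²/28.0899 = 0.5443
  (18 − 21.9101)²/21.9101 = 0.6978
  (18 − 21.9101)²/21.9101 = 0.6978
  (21 − 17.0899)²/17.0899 = 0.8946
χ² = 0.5443 + 0.6978 + 0.6978 + 0.8946 = 2.835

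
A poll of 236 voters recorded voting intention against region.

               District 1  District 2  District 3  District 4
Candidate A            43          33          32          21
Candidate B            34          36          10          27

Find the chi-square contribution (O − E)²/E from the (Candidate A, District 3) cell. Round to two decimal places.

Row total (Candidate A) = 129; column total (District 3) = 42; N = 236.
Expected count E = 129 × 42 / 236 = 22.9576.
Contribution = (O − E)²/E = (32 − 22.9576)² / 22.9576 = 3.56.

3.56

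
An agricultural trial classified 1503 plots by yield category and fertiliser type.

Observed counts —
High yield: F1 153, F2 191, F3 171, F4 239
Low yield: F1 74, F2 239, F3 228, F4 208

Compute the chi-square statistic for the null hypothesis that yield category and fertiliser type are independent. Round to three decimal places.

Row totals: 754, 749. Column totals: 227, 430, 399, 447. Grand total N = 1503.
Expected counts (row total × column total / N):
  High yield, F1: 754×227/1503 = 113.8776
  High yield, F2: 754×430/1503 = 215.7152
  High yield, F3: 754×399/1503 = 200.1637
  High yield, F4: 754×447/1503 = 224.2435
  Low yield, F1: 749×227/1503 = 113.1224
  Low yield, F2: 749×430/1503 = 214.2848
  Low yield, F3: 749×399/1503 = 198.8363
  Low yield, F4: 749×447/1503 = 222.7565
Contributions (O − E)²/E:
  (153 − 113.8776)²/113.8776 = 13.4404
  (191 − 215.7152)²/215.7152 = 2.8317
  (171 − 200.1637)²/200.1637 = 4.2491
  (239 − 224.2435)²/224.2435 = 0.9711
  (74 − 113.1224)²/113.1224 = 13.5301
  (239 − 214.2848)²/214.2848 = 2.8506
  (228 − 198.8363)²/198.8363 = 4.2775
  (208 − 222.7565)²/222.7565 = 0.9775
χ² = 13.4404 + 2.8317 + 4.2491 + 0.9711 + 13.5301 + 2.8506 + 4.2775 + 0.9775 = 43.128

43.128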